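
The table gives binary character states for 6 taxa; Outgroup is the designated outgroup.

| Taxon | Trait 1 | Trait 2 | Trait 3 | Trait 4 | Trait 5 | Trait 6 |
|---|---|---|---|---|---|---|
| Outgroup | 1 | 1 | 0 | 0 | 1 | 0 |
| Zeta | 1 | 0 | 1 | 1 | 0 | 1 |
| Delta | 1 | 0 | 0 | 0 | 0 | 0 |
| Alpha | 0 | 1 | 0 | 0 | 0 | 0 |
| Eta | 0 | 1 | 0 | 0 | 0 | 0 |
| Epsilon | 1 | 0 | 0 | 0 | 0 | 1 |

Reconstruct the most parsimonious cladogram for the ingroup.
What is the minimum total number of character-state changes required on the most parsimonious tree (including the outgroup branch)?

Character polarity is set by the outgroup: the derived state is whichever differs from the outgroup's state, so for Trait 1, Trait 2, Trait 5 the derived state is '0', and for the remaining characters it is '1'.
Only Alpha and Eta show the derived state '0' for Trait 1, supporting them as a clade.
Trait 2: derived state '0' in Delta, Epsilon, and Zeta only — synapomorphy for {Delta, Epsilon, Zeta}.
Trait 3 (derived state '1') is unique to Zeta (autapomorphy; uninformative for grouping).
Trait 4: derived state '1' in Zeta only — an autapomorphy, so it tells us nothing about relationships among taxa.
Trait 5 (derived state '0') is shared by all ingroup taxa — unites the whole ingroup.
Trait 6: derived state '1' in Epsilon and Zeta only — synapomorphy for {Epsilon, Zeta}.
Most parsimonious ingroup topology: (((Zeta,Epsilon),Delta),(Alpha,Eta)).
Changes per character on this tree: Trait 1: 1; Trait 2: 1; Trait 3: 1; Trait 4: 1; Trait 5: 1; Trait 6: 1.
Total = 6.

6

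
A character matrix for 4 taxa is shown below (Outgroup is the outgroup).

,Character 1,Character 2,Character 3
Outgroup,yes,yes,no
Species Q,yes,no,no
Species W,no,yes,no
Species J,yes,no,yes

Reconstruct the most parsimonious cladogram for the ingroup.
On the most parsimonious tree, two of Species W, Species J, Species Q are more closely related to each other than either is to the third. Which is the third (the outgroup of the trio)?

Character polarity is set by the outgroup: the derived state is whichever differs from the outgroup's state, so for Character 1, Character 2 the derived state is 'no', and for the remaining characters it is 'yes'.
Character 1 (derived state 'no') is unique to Species W (autapomorphy; uninformative for grouping).
Character 2: derived state 'no' in Species J and Species Q only — synapomorphy for {Species J, Species Q}.
Character 3 (derived state 'yes') is unique to Species J (autapomorphy; uninformative for grouping).
Most parsimonious ingroup topology: ((Species Q,Species J),Species W).
Species Q and Species J share a more recent common ancestor with each other than either does with Species W, so Species W is the least closely related of the three.

Species W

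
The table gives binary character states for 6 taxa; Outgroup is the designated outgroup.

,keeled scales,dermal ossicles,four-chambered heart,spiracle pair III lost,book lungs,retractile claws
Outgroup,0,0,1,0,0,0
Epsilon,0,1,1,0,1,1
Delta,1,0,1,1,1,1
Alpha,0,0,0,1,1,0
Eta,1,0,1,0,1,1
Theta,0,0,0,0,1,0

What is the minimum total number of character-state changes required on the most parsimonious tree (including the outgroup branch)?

Character polarity is set by the outgroup: the derived state is whichever differs from the outgroup's state, so for four-chambered heart the derived state is '0', and for the remaining characters it is '1'.
keeled scales (derived state '1') is shared by Delta and Eta — a synapomorphy uniting that clade.
dermal ossicles: derived state '1' in Epsilon only — an autapomorphy, so it tells us nothing about relationships among taxa.
Only Alpha and Theta show the derived state '0' for four-chambered heart, supporting them as a clade.
spiracle pair III lost (state '1') occurs in Alpha and Delta but conflicts with the nesting implied by the other characters — most parsimoniously interpreted as homoplasy.
book lungs (derived state '1') is shared by all ingroup taxa — unites the whole ingroup.
Only Delta, Epsilon, and Eta show the derived state '1' for retractile claws, supporting them as a clade.
Most parsimonious ingroup topology: ((Epsilon,(Delta,Eta)),(Alpha,Theta)).
Changes per character on this tree: keeled scales: 1; dermal ossicles: 1; four-chambered heart: 1; spiracle pair III lost: 2; book lungs: 1; retractile claws: 1.
Total = 7.

7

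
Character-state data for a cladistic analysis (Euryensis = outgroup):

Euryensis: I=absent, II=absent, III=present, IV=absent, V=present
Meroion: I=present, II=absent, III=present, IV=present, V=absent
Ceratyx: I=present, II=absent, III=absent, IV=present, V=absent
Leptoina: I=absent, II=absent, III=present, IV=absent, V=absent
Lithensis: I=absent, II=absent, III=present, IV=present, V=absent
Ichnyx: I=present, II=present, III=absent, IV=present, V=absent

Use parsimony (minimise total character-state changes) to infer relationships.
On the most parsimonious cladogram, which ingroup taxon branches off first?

Leptoina

Character polarity is set by the outgroup: the derived state is whichever differs from the outgroup's state, so for III, V the derived state is 'absent', and for the remaining characters it is 'present'.
Only Ceratyx, Ichnyx, and Meroion show the derived state 'present' for I, supporting them as a clade.
II (derived state 'present') is unique to Ichnyx (autapomorphy; uninformative for grouping).
III (derived state 'absent') is shared by Ceratyx and Ichnyx — a synapomorphy uniting that clade.
Only Ceratyx, Ichnyx, Lithensis, and Meroion show the derived state 'present' for IV, supporting them as a clade.
V (derived state 'absent') is shared by all ingroup taxa — unites the whole ingroup.
Most parsimonious ingroup topology: (((Meroion,(Ceratyx,Ichnyx)),Lithensis),Leptoina).
Leptoina is sister to the clade containing all other ingroup taxa, so it is the earliest-diverging (most basal) ingroup lineage.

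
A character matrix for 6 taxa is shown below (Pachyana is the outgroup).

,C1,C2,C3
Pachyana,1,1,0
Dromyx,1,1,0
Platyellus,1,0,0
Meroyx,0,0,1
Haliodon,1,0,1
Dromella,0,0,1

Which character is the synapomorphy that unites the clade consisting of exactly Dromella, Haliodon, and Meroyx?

C3

Character polarity is set by the outgroup: the derived state is whichever differs from the outgroup's state, so for C1, C2 the derived state is '0', and for the remaining characters it is '1'.
C1: derived state '0' in Dromella and Meroyx only — synapomorphy for {Dromella, Meroyx}.
C2 (derived state '0') is shared by Dromella, Haliodon, Meroyx, and Platyellus — a synapomorphy uniting that clade.
C3: derived state '1' in Dromella, Haliodon, and Meroyx only — synapomorphy for {Dromella, Haliodon, Meroyx}.
Most parsimonious ingroup topology: (Dromyx,(Platyellus,((Meroyx,Dromella),Haliodon))).
The clade {Dromella, Haliodon, Meroyx} is supported by C3: its derived state '1' occurs in exactly those taxa and in no other taxon (including the outgroup).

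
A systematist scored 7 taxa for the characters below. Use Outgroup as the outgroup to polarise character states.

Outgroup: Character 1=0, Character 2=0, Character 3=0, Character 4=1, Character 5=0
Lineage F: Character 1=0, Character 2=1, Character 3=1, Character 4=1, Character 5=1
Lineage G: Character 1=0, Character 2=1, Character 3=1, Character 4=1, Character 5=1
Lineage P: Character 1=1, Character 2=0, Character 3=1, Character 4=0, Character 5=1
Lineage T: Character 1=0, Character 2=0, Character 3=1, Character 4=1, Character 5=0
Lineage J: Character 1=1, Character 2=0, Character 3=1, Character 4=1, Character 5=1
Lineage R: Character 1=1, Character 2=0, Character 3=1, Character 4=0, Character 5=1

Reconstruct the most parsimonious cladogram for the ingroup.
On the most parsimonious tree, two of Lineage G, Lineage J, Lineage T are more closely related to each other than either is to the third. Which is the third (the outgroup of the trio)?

Character polarity is set by the outgroup: the derived state is whichever differs from the outgroup's state, so for Character 4 the derived state is '0', and for the remaining characters it is '1'.
Character 1: derived state '1' in Lineage J, Lineage P, and Lineage R only — synapomorphy for {Lineage J, Lineage P, Lineage R}.
Character 2 (derived state '1') is shared by Lineage F and Lineage G — a synapomorphy uniting that clade.
All ingroup taxa share the derived state '1' for Character 3; it defines the ingroup but does not resolve relationships within it.
Character 4: derived state '0' in Lineage P and Lineage R only — synapomorphy for {Lineage P, Lineage R}.
Character 5: derived state '1' in Lineage F, Lineage G, Lineage J, Lineage P, and Lineage R only — synapomorphy for {Lineage F, Lineage G, Lineage J, Lineage P, Lineage R}.
Most parsimonious ingroup topology: (((Lineage F,Lineage G),((Lineage P,Lineage R),Lineage J)),Lineage T).
Lineage G and Lineage J share a more recent common ancestor with each other than either does with Lineage T, so Lineage T is the least closely related of the three.

Lineage T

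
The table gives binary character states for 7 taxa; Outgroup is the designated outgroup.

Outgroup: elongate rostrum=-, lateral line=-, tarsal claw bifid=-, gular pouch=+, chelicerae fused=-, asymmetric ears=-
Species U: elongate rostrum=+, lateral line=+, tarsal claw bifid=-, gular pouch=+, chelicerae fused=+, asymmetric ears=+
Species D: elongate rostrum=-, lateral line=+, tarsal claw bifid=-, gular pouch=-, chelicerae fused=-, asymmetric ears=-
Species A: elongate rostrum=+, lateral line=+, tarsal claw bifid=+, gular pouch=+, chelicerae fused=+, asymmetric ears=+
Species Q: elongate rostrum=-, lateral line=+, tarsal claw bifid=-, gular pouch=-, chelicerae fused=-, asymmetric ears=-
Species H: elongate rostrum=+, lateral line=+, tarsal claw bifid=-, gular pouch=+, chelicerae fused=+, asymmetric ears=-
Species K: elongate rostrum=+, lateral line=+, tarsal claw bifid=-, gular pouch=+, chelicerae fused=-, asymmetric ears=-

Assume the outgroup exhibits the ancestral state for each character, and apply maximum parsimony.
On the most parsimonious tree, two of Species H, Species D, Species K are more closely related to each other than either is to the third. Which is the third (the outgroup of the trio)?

Character polarity is set by the outgroup: the derived state is whichever differs from the outgroup's state, so for gular pouch the derived state is '-', and for the remaining characters it is '+'.
elongate rostrum (derived state '+') is shared by Species A, Species H, Species K, and Species U — a synapomorphy uniting that clade.
lateral line (derived state '+') is shared by all ingroup taxa — unites the whole ingroup.
tarsal claw bifid: derived state '+' in Species A only — an autapomorphy, so it tells us nothing about relationships among taxa.
gular pouch: derived state '-' in Species D and Species Q only — synapomorphy for {Species D, Species Q}.
chelicerae fused (derived state '+') is shared by Species A, Species H, and Species U — a synapomorphy uniting that clade.
asymmetric ears (derived state '+') is shared by Species A and Species U — a synapomorphy uniting that clade.
Most parsimonious ingroup topology: ((((Species U,Species A),Species H),Species K),(Species D,Species Q)).
Species H and Species K share a more recent common ancestor with each other than either does with Species D, so Species D is the least closely related of the three.

Species D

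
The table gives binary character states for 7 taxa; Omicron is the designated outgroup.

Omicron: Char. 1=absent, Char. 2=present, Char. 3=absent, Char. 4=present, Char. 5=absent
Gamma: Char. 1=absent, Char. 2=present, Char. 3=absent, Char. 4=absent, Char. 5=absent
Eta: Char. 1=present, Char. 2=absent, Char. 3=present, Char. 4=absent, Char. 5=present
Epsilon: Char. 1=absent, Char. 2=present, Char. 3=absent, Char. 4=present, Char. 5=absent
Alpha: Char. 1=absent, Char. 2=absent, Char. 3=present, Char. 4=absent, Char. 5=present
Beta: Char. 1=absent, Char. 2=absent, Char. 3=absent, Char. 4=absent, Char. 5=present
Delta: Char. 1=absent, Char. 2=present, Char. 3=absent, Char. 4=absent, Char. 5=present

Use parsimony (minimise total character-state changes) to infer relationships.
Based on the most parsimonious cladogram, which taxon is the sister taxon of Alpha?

Character polarity is set by the outgroup: the derived state is whichever differs from the outgroup's state, so for Char. 2, Char. 4 the derived state is 'absent', and for the remaining characters it is 'present'.
Char. 1: derived state 'present' in Eta only — an autapomorphy, so it tells us nothing about relationships among taxa.
Char. 2 (derived state 'absent') is shared by Alpha, Beta, and Eta — a synapomorphy uniting that clade.
Char. 3: derived state 'present' in Alpha and Eta only — synapomorphy for {Alpha, Eta}.
Char. 4: derived state 'absent' in Alpha, Beta, Delta, Eta, and Gamma only — synapomorphy for {Alpha, Beta, Delta, Eta, Gamma}.
Char. 5: derived state 'present' in Alpha, Beta, Delta, and Eta only — synapomorphy for {Alpha, Beta, Delta, Eta}.
Most parsimonious ingroup topology: ((Gamma,(((Eta,Alpha),Beta),Delta)),Epsilon).
Alpha and Eta form a cherry on this tree, so they are sister taxa.

Eta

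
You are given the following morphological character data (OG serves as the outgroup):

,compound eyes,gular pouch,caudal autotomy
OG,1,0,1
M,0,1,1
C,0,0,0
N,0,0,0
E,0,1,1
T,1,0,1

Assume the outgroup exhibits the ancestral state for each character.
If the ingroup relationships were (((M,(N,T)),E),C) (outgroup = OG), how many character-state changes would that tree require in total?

6

Map each character onto (((M,(N,T)),E),C) (rooted by OG) and count the minimum state changes it requires (Fitch parsimony):
compound eyes: 2; gular pouch: 2; caudal autotomy: 2.
Total tree length = 6.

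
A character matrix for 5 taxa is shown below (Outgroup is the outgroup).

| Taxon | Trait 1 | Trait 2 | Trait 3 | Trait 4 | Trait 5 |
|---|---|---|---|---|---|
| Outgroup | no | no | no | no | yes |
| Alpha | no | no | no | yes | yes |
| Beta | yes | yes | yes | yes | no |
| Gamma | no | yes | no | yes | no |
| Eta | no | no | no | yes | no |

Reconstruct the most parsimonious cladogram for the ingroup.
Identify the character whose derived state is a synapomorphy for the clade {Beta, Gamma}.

Character polarity is set by the outgroup: the derived state is whichever differs from the outgroup's state, so for Trait 5 the derived state is 'no', and for the remaining characters it is 'yes'.
Trait 1: derived state 'yes' in Beta only — an autapomorphy, so it tells us nothing about relationships among taxa.
Only Beta and Gamma show the derived state 'yes' for Trait 2, supporting them as a clade.
Trait 3: derived state 'yes' in Beta only — an autapomorphy, so it tells us nothing about relationships among taxa.
All ingroup taxa share the derived state 'yes' for Trait 4; it defines the ingroup but does not resolve relationships within it.
Only Beta, Eta, and Gamma show the derived state 'no' for Trait 5, supporting them as a clade.
Most parsimonious ingroup topology: (Alpha,((Beta,Gamma),Eta)).
The clade {Beta, Gamma} is supported by Trait 2: its derived state 'yes' occurs in exactly those taxa and in no other taxon (including the outgroup).

Trait 2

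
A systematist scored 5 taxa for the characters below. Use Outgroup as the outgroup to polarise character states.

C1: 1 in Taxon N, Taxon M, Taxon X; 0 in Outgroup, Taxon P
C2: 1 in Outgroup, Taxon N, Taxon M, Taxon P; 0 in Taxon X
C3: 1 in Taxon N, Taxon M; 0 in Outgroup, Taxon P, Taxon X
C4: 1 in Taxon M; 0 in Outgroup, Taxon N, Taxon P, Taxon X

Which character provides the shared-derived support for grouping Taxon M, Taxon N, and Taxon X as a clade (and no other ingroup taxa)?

C1

Character polarity is set by the outgroup: the derived state is whichever differs from the outgroup's state, so for C2 the derived state is '0', and for the remaining characters it is '1'.
C1: derived state '1' in Taxon M, Taxon N, and Taxon X only — synapomorphy for {Taxon M, Taxon N, Taxon X}.
C2 (derived state '0') is unique to Taxon X (autapomorphy; uninformative for grouping).
C3 (derived state '1') is shared by Taxon M and Taxon N — a synapomorphy uniting that clade.
C4 (derived state '1') is unique to Taxon M (autapomorphy; uninformative for grouping).
Most parsimonious ingroup topology: (((Taxon N,Taxon M),Taxon X),Taxon P).
The clade {Taxon M, Taxon N, Taxon X} is supported by C1: its derived state '1' occurs in exactly those taxa and in no other taxon (including the outgroup).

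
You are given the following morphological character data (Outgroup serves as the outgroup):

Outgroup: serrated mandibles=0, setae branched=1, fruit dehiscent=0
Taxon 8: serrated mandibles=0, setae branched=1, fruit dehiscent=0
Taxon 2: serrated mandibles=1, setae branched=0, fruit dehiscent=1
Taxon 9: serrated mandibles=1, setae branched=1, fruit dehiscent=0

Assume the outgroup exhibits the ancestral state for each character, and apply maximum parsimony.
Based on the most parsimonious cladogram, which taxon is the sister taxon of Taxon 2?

Taxon 9

Character polarity is set by the outgroup: the derived state is whichever differs from the outgroup's state, so for setae branched the derived state is '0', and for the remaining characters it is '1'.
serrated mandibles: derived state '1' in Taxon 2 and Taxon 9 only — synapomorphy for {Taxon 2, Taxon 9}.
setae branched (derived state '0') is unique to Taxon 2 (autapomorphy; uninformative for grouping).
fruit dehiscent (derived state '1') is unique to Taxon 2 (autapomorphy; uninformative for grouping).
Most parsimonious ingroup topology: (Taxon 8,(Taxon 2,Taxon 9)).
Taxon 2 and Taxon 9 form a cherry on this tree, so they are sister taxa.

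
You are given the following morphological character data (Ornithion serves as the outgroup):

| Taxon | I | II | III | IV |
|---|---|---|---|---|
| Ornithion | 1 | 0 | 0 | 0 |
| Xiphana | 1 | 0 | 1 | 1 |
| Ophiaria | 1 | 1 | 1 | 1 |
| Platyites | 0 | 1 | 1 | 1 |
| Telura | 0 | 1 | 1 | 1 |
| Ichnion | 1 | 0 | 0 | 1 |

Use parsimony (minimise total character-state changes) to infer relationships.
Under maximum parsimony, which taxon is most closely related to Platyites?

Telura

Character polarity is set by the outgroup: the derived state is whichever differs from the outgroup's state, so for I the derived state is '0', and for the remaining characters it is '1'.
I (derived state '0') is shared by Platyites and Telura — a synapomorphy uniting that clade.
Only Ophiaria, Platyites, and Telura show the derived state '1' for II, supporting them as a clade.
Only Ophiaria, Platyites, Telura, and Xiphana show the derived state '1' for III, supporting them as a clade.
All ingroup taxa share the derived state '1' for IV; it defines the ingroup but does not resolve relationships within it.
Most parsimonious ingroup topology: ((Xiphana,(Ophiaria,(Telura,Platyites))),Ichnion).
Platyites and Telura form a cherry on this tree, so they are sister taxa.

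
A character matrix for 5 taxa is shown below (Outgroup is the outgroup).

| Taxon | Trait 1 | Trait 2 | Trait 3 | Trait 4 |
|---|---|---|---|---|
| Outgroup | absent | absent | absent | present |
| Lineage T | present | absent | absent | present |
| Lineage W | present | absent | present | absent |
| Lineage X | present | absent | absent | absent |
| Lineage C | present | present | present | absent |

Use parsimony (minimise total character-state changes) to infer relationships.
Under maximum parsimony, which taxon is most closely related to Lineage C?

Character polarity is set by the outgroup: the derived state is whichever differs from the outgroup's state, so for Trait 4 the derived state is 'absent', and for the remaining characters it is 'present'.
Trait 1 (derived state 'present') is shared by all ingroup taxa — unites the whole ingroup.
Trait 2: derived state 'present' in Lineage C only — an autapomorphy, so it tells us nothing about relationships among taxa.
Only Lineage C and Lineage W show the derived state 'present' for Trait 3, supporting them as a clade.
Trait 4 (derived state 'absent') is shared by Lineage C, Lineage W, and Lineage X — a synapomorphy uniting that clade.
Most parsimonious ingroup topology: (Lineage T,((Lineage W,Lineage C),Lineage X)).
Lineage C and Lineage W form a cherry on this tree, so they are sister taxa.

Lineage W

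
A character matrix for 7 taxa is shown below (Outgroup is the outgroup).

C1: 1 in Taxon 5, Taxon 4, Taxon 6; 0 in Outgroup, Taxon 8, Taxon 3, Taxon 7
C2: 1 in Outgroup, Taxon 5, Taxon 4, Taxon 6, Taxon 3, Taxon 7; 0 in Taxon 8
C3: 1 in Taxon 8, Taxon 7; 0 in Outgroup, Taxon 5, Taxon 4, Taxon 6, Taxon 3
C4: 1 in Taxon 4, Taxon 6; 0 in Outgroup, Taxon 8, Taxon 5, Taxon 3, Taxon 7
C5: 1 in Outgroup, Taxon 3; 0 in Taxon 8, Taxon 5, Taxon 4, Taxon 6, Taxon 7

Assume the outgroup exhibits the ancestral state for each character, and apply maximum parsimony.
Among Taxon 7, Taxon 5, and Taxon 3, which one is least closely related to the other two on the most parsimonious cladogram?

Character polarity is set by the outgroup: the derived state is whichever differs from the outgroup's state, so for C2, C5 the derived state is '0', and for the remaining characters it is '1'.
C1 (derived state '1') is shared by Taxon 4, Taxon 5, and Taxon 6 — a synapomorphy uniting that clade.
C2: derived state '0' in Taxon 8 only — an autapomorphy, so it tells us nothing about relationships among taxa.
C3 (derived state '1') is shared by Taxon 7 and Taxon 8 — a synapomorphy uniting that clade.
Only Taxon 4 and Taxon 6 show the derived state '1' for C4, supporting them as a clade.
C5: derived state '0' in Taxon 4, Taxon 5, Taxon 6, Taxon 7, and Taxon 8 only — synapomorphy for {Taxon 4, Taxon 5, Taxon 6, Taxon 7, Taxon 8}.
Most parsimonious ingroup topology: (((Taxon 8,Taxon 7),(Taxon 5,(Taxon 4,Taxon 6))),Taxon 3).
Taxon 5 and Taxon 7 share a more recent common ancestor with each other than either does with Taxon 3, so Taxon 3 is the least closely related of the three.

Taxon 3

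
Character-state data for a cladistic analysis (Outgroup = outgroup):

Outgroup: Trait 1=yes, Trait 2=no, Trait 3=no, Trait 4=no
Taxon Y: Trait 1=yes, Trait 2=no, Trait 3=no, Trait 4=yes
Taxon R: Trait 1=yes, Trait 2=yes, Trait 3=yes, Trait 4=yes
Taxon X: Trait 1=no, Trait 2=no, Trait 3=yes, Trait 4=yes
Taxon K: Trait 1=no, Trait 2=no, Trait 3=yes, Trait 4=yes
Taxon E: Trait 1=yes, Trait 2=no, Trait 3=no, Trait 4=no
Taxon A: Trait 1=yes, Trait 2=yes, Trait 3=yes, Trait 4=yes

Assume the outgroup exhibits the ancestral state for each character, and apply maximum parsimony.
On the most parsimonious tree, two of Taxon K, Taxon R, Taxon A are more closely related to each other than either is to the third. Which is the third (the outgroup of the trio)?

Taxon K

Character polarity is set by the outgroup: the derived state is whichever differs from the outgroup's state, so for Trait 1 the derived state is 'no', and for the remaining characters it is 'yes'.
Trait 1: derived state 'no' in Taxon K and Taxon X only — synapomorphy for {Taxon K, Taxon X}.
Only Taxon A and Taxon R show the derived state 'yes' for Trait 2, supporting them as a clade.
Trait 3 (derived state 'yes') is shared by Taxon A, Taxon K, Taxon R, and Taxon X — a synapomorphy uniting that clade.
Trait 4 (derived state 'yes') is shared by Taxon A, Taxon K, Taxon R, Taxon X, and Taxon Y — a synapomorphy uniting that clade.
Most parsimonious ingroup topology: ((Taxon Y,((Taxon R,Taxon A),(Taxon X,Taxon K))),Taxon E).
Taxon R and Taxon A share a more recent common ancestor with each other than either does with Taxon K, so Taxon K is the least closely related of the three.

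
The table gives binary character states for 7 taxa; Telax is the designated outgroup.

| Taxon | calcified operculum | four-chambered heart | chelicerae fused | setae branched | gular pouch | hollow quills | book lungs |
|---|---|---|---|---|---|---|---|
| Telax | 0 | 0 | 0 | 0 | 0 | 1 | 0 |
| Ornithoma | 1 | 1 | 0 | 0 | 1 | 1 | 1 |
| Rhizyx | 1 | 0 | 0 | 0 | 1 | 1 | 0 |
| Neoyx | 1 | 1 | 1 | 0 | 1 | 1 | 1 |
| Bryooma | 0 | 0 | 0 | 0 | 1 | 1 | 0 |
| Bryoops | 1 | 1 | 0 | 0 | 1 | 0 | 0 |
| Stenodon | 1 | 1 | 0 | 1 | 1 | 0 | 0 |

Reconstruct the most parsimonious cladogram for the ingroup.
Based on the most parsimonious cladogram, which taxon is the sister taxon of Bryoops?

Character polarity is set by the outgroup: the derived state is whichever differs from the outgroup's state, so for hollow quills the derived state is '0', and for the remaining characters it is '1'.
Only Bryoops, Neoyx, Ornithoma, Rhizyx, and Stenodon show the derived state '1' for calcified operculum, supporting them as a clade.
four-chambered heart: derived state '1' in Bryoops, Neoyx, Ornithoma, and Stenodon only — synapomorphy for {Bryoops, Neoyx, Ornithoma, Stenodon}.
chelicerae fused (derived state '1') is unique to Neoyx (autapomorphy; uninformative for grouping).
setae branched: derived state '1' in Stenodon only — an autapomorphy, so it tells us nothing about relationships among taxa.
gular pouch (derived state '1') is shared by all ingroup taxa — unites the whole ingroup.
hollow quills (derived state '0') is shared by Bryoops and Stenodon — a synapomorphy uniting that clade.
Only Neoyx and Ornithoma show the derived state '1' for book lungs, supporting them as a clade.
Most parsimonious ingroup topology: ((((Ornithoma,Neoyx),(Bryoops,Stenodon)),Rhizyx),Bryooma).
Bryoops and Stenodon form a cherry on this tree, so they are sister taxa.

Stenodon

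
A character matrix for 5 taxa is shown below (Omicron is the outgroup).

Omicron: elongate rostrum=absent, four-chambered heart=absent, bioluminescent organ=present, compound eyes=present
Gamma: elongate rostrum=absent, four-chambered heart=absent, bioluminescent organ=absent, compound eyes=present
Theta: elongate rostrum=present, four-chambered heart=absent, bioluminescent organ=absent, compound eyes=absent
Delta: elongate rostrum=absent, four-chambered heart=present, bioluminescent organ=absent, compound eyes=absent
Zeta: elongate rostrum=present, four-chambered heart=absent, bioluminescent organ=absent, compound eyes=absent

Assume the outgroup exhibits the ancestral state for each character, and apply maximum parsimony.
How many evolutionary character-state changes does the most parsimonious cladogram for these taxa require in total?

Character polarity is set by the outgroup: the derived state is whichever differs from the outgroup's state, so for bioluminescent organ, compound eyes the derived state is 'absent', and for the remaining characters it is 'present'.
elongate rostrum: derived state 'present' in Theta and Zeta only — synapomorphy for {Theta, Zeta}.
four-chambered heart (derived state 'present') is unique to Delta (autapomorphy; uninformative for grouping).
All ingroup taxa share the derived state 'absent' for bioluminescent organ; it defines the ingroup but does not resolve relationships within it.
Only Delta, Theta, and Zeta show the derived state 'absent' for compound eyes, supporting them as a clade.
Most parsimonious ingroup topology: (((Zeta,Theta),Delta),Gamma).
Changes per character on this tree: elongate rostrum: 1; four-chambered heart: 1; bioluminescent organ: 1; compound eyes: 1.
Total = 4.

4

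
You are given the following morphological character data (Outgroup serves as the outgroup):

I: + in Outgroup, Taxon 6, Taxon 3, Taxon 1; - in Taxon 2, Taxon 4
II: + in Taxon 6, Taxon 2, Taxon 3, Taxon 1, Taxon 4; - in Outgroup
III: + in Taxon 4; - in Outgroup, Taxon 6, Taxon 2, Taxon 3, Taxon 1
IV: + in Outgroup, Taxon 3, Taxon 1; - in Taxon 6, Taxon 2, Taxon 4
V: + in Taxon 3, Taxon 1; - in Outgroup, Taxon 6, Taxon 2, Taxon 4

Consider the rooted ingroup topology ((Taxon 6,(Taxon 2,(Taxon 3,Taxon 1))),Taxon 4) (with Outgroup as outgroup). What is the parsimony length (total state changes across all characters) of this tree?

Map each character onto ((Taxon 6,(Taxon 2,(Taxon 3,Taxon 1))),Taxon 4) (rooted by Outgroup) and count the minimum state changes it requires (Fitch parsimony):
I: 2; II: 1; III: 1; IV: 2; V: 1.
Total tree length = 7.

7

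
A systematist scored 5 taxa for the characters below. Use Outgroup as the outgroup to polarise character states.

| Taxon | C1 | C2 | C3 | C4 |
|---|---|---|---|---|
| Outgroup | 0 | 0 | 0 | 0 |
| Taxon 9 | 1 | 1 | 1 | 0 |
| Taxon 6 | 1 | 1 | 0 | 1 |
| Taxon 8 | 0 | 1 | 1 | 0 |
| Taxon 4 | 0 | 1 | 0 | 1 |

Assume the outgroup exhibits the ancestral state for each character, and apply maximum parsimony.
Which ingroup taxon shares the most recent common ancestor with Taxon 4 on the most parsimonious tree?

Taxon 6

The outgroup has state '0' for every character, so '1' is the derived state throughout.
C1 (state '1') occurs in Taxon 6 and Taxon 9 but conflicts with the nesting implied by the other characters — most parsimoniously interpreted as homoplasy.
All ingroup taxa share the derived state '1' for C2; it defines the ingroup but does not resolve relationships within it.
Only Taxon 8 and Taxon 9 show the derived state '1' for C3, supporting them as a clade.
C4 (derived state '1') is shared by Taxon 4 and Taxon 6 — a synapomorphy uniting that clade.
Most parsimonious ingroup topology: ((Taxon 9,Taxon 8),(Taxon 6,Taxon 4)).
Taxon 4 and Taxon 6 form a cherry on this tree, so they are sister taxa.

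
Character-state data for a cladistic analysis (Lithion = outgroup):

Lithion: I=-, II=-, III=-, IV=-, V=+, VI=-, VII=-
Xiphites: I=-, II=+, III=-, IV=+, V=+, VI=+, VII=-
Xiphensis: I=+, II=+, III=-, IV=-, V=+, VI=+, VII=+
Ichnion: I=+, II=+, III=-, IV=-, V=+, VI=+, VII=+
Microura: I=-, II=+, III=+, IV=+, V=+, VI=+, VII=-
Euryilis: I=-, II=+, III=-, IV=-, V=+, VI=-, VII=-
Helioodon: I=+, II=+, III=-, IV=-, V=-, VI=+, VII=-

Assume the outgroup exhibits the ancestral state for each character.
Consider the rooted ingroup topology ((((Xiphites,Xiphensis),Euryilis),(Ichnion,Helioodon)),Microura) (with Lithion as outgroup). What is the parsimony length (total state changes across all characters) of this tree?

Map each character onto ((((Xiphites,Xiphensis),Euryilis),(Ichnion,Helioodon)),Microura) (rooted by Lithion) and count the minimum state changes it requires (Fitch parsimony):
I: 2; II: 1; III: 1; IV: 2; V: 1; VI: 2; VII: 2.
Total tree length = 11.

11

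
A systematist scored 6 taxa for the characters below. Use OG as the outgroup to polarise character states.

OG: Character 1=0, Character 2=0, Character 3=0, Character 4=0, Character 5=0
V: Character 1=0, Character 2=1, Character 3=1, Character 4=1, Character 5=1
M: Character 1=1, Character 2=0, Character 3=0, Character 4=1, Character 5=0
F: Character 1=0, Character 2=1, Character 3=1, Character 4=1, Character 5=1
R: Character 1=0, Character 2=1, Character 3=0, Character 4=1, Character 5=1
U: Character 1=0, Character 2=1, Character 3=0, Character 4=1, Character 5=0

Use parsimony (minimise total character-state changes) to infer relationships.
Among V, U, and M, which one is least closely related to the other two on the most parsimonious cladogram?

The outgroup has state '0' for every character, so '1' is the derived state throughout.
Character 1 (derived state '1') is unique to M (autapomorphy; uninformative for grouping).
Only F, R, U, and V show the derived state '1' for Character 2, supporting them as a clade.
Character 3: derived state '1' in F and V only — synapomorphy for {F, V}.
All ingroup taxa share the derived state '1' for Character 4; it defines the ingroup but does not resolve relationships within it.
Character 5: derived state '1' in F, R, and V only — synapomorphy for {F, R, V}.
Most parsimonious ingroup topology: ((((V,F),R),U),M).
U and V share a more recent common ancestor with each other than either does with M, so M is the least closely related of the three.

M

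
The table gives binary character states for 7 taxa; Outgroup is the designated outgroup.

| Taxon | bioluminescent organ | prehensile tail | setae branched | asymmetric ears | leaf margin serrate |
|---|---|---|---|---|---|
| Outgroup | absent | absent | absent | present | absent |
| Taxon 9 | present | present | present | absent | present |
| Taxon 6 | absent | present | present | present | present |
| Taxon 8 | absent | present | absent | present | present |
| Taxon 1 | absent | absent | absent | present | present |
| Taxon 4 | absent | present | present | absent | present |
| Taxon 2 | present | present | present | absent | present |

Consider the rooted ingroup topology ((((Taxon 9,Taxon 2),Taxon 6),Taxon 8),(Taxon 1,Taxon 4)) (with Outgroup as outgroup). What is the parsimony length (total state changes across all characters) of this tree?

Map each character onto ((((Taxon 9,Taxon 2),Taxon 6),Taxon 8),(Taxon 1,Taxon 4)) (rooted by Outgroup) and count the minimum state changes it requires (Fitch parsimony):
bioluminescent organ: 1; prehensile tail: 2; setae branched: 2; asymmetric ears: 2; leaf margin serrate: 1.
Total tree length = 8.

8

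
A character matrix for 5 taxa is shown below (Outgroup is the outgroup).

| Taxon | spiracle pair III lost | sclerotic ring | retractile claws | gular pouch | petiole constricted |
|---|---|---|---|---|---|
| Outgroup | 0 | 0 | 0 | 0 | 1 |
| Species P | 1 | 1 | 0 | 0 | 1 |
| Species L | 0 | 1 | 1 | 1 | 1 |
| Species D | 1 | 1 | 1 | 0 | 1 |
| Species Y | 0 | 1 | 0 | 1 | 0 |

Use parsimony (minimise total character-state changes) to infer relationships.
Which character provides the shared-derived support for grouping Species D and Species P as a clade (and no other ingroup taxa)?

spiracle pair III lost

Character polarity is set by the outgroup: the derived state is whichever differs from the outgroup's state, so for petiole constricted the derived state is '0', and for the remaining characters it is '1'.
Only Species D and Species P show the derived state '1' for spiracle pair III lost, supporting them as a clade.
sclerotic ring (derived state '1') is shared by all ingroup taxa — unites the whole ingroup.
retractile claws groups Species D and Species L, which is incompatible with the clades supported by the remaining characters; treating it as convergent (homoplasy) costs fewer steps than any alternative tree.
Only Species L and Species Y show the derived state '1' for gular pouch, supporting them as a clade.
petiole constricted (derived state '0') is unique to Species Y (autapomorphy; uninformative for grouping).
Most parsimonious ingroup topology: ((Species P,Species D),(Species L,Species Y)).
The clade {Species D, Species P} is supported by spiracle pair III lost: its derived state '1' occurs in exactly those taxa and in no other taxon (including the outgroup).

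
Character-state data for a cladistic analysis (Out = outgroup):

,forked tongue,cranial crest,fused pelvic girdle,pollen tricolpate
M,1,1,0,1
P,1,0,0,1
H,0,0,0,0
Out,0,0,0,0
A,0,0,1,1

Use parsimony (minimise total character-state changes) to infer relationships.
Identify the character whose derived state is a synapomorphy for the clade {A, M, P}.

pollen tricolpate

The outgroup has state '0' for every character, so '1' is the derived state throughout.
forked tongue: derived state '1' in M and P only — synapomorphy for {M, P}.
cranial crest (derived state '1') is unique to M (autapomorphy; uninformative for grouping).
fused pelvic girdle: derived state '1' in A only — an autapomorphy, so it tells us nothing about relationships among taxa.
pollen tricolpate: derived state '1' in A, M, and P only — synapomorphy for {A, M, P}.
Most parsimonious ingroup topology: (((P,M),A),H).
The clade {A, M, P} is supported by pollen tricolpate: its derived state '1' occurs in exactly those taxa and in no other taxon (including the outgroup).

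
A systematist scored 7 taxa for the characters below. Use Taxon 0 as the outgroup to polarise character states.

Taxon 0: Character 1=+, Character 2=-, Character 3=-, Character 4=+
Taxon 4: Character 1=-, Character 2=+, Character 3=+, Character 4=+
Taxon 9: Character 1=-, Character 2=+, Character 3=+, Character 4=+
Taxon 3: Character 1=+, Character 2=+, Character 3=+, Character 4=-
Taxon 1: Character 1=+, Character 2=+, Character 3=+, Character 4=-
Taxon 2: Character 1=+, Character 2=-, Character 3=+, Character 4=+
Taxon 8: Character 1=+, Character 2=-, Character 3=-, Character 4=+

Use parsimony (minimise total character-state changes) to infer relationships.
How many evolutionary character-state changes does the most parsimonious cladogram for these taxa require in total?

Character polarity is set by the outgroup: the derived state is whichever differs from the outgroup's state, so for Character 1, Character 4 the derived state is '-', and for the remaining characters it is '+'.
Character 1: derived state '-' in Taxon 4 and Taxon 9 only — synapomorphy for {Taxon 4, Taxon 9}.
Only Taxon 1, Taxon 3, Taxon 4, and Taxon 9 show the derived state '+' for Character 2, supporting them as a clade.
Only Taxon 1, Taxon 2, Taxon 3, Taxon 4, and Taxon 9 show the derived state '+' for Character 3, supporting them as a clade.
Only Taxon 1 and Taxon 3 show the derived state '-' for Character 4, supporting them as a clade.
Most parsimonious ingroup topology: ((((Taxon 4,Taxon 9),(Taxon 3,Taxon 1)),Taxon 2),Taxon 8).
Changes per character on this tree: Character 1: 1; Character 2: 1; Character 3: 1; Character 4: 1.
Total = 4.

4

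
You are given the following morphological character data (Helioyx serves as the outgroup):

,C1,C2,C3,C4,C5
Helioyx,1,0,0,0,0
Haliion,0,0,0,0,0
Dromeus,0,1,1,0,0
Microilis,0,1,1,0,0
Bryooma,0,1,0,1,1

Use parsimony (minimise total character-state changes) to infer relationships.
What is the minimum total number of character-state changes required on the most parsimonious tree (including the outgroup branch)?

Character polarity is set by the outgroup: the derived state is whichever differs from the outgroup's state, so for C1 the derived state is '0', and for the remaining characters it is '1'.
C1 (derived state '0') is shared by all ingroup taxa — unites the whole ingroup.
C2 (derived state '1') is shared by Bryooma, Dromeus, and Microilis — a synapomorphy uniting that clade.
Only Dromeus and Microilis show the derived state '1' for C3, supporting them as a clade.
C4: derived state '1' in Bryooma only — an autapomorphy, so it tells us nothing about relationships among taxa.
C5 (derived state '1') is unique to Bryooma (autapomorphy; uninformative for grouping).
Most parsimonious ingroup topology: (Haliion,((Dromeus,Microilis),Bryooma)).
Changes per character on this tree: C1: 1; C2: 1; C3: 1; C4: 1; C5: 1.
Total = 5.

5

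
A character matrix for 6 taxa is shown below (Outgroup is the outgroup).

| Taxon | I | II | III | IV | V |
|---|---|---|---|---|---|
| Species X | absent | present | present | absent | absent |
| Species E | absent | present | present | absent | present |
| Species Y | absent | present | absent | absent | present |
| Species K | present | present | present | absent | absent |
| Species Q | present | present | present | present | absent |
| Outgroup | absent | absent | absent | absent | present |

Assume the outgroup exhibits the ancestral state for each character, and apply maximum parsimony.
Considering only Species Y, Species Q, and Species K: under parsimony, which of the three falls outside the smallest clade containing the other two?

Character polarity is set by the outgroup: the derived state is whichever differs from the outgroup's state, so for V the derived state is 'absent', and for the remaining characters it is 'present'.
Only Species K and Species Q show the derived state 'present' for I, supporting them as a clade.
All ingroup taxa share the derived state 'present' for II; it defines the ingroup but does not resolve relationships within it.
III (derived state 'present') is shared by Species E, Species K, Species Q, and Species X — a synapomorphy uniting that clade.
IV: derived state 'present' in Species Q only — an autapomorphy, so it tells us nothing about relationships among taxa.
Only Species K, Species Q, and Species X show the derived state 'absent' for V, supporting them as a clade.
Most parsimonious ingroup topology: ((((Species Q,Species K),Species X),Species E),Species Y).
Species Q and Species K share a more recent common ancestor with each other than either does with Species Y, so Species Y is the least closely related of the three.

Species Y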